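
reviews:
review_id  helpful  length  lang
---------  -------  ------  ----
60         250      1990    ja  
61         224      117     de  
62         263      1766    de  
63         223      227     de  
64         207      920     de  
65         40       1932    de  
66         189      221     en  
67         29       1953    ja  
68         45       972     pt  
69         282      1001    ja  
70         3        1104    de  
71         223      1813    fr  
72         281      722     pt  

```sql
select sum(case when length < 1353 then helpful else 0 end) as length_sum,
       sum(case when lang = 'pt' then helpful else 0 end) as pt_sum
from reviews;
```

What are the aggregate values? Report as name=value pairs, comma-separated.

length_sum=1454, pt_sum=326

[length_sum: length < 1353]
review_id=60: ✗
review_id=61: ✓ → 224
review_id=62: ✗
review_id=63: ✓ → 223
review_id=64: ✓ → 207
review_id=65: ✗
review_id=66: ✓ → 189
review_id=67: ✗
review_id=68: ✓ → 45
review_id=69: ✓ → 282
review_id=70: ✓ → 3
review_id=71: ✗
review_id=72: ✓ → 281
length_sum = 224 + 223 + 207 + 189 + 45 + 282 + 3 + 281 = 1454
—
[pt_sum: lang = 'pt']
review_id=60: ✗
review_id=61: ✗
review_id=62: ✗
review_id=63: ✗
review_id=64: ✗
review_id=65: ✗
review_id=66: ✗
review_id=67: ✗
review_id=68: ✓ → 45
review_id=69: ✗
review_id=70: ✗
review_id=71: ✗
review_id=72: ✓ → 281
pt_sum = 45 + 281 = 326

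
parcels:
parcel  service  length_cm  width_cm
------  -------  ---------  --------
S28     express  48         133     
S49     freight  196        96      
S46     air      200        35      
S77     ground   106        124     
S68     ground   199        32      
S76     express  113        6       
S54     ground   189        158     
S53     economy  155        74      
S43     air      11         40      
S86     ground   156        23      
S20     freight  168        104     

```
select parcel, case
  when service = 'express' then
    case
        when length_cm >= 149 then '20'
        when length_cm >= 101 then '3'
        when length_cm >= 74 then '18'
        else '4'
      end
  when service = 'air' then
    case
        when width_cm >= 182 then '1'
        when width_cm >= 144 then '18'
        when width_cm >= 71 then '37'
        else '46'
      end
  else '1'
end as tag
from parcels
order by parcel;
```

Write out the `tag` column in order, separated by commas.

1, 4, 46, 46, 1, 1, 1, 1, 3, 1, 1

parcel=S20: service='freight' → outer ELSE → 1
parcel=S28: service='express' → inner[ELSE] → 4
parcel=S43: service='air' → inner[ELSE] → 46
parcel=S46: service='air' → inner[ELSE] → 46
parcel=S49: service='freight' → outer ELSE → 1
parcel=S53: service='economy' → outer ELSE → 1
parcel=S54: service='ground' → outer ELSE → 1
parcel=S68: service='ground' → outer ELSE → 1
parcel=S76: service='express' → inner[length_cm >= 101] → 3
parcel=S77: service='ground' → outer ELSE → 1
parcel=S86: service='ground' → outer ELSE → 1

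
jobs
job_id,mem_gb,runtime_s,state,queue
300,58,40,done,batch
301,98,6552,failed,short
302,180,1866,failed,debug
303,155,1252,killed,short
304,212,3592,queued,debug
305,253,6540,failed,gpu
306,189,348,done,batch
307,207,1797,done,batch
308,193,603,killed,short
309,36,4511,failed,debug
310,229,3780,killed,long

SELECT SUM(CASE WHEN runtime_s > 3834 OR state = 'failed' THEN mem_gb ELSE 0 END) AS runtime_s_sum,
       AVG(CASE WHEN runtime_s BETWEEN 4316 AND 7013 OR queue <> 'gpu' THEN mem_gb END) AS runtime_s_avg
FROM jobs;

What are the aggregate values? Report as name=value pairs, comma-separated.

[runtime_s_sum: runtime_s > 3834 OR state = 'failed']
job_id=300: ✗
job_id=301: ✓ → 98
job_id=302: ✓ → 180
job_id=303: ✗
job_id=304: ✗
job_id=305: ✓ → 253
job_id=306: ✗
job_id=307: ✗
job_id=308: ✗
job_id=309: ✓ → 36
job_id=310: ✗
runtime_s_sum = 98 + 180 + 253 + 36 = 567
—
[runtime_s_avg: runtime_s BETWEEN 4316 AND 7013 OR queue <> 'gpu']
job_id=300: ✓ → 58
job_id=301: ✓ → 98
job_id=302: ✓ → 180
job_id=303: ✓ → 155
job_id=304: ✓ → 212
job_id=305: ✓ → 253
job_id=306: ✓ → 189
job_id=307: ✓ → 207
job_id=308: ✓ → 193
job_id=309: ✓ → 36
job_id=310: ✓ → 229
runtime_s_avg = (58 + 98 + 180 + 155 + 212 + 253 + 189 + 207 + 193 + 36 + 229) / 11 = 164.5454545455

runtime_s_sum=567, runtime_s_avg=164.5454545455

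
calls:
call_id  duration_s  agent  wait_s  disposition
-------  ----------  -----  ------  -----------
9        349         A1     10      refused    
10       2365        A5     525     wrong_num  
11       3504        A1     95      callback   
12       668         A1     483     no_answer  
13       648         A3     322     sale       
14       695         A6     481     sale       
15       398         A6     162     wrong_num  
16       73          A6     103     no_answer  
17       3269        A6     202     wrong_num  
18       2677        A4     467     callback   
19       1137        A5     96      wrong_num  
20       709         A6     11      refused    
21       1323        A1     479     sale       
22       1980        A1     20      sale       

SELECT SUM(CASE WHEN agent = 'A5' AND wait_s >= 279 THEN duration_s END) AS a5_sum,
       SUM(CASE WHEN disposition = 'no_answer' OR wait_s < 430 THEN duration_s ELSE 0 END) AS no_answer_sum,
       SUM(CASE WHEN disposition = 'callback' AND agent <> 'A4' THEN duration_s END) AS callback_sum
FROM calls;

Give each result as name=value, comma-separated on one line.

a5_sum=2365, no_answer_sum=12735, callback_sum=3504

[a5_sum: agent = 'A5' AND wait_s >= 279]
call_id=9: ✗
call_id=10: ✓ → 2365
call_id=11: ✗
call_id=12: ✗
call_id=13: ✗
call_id=14: ✗
call_id=15: ✗
call_id=16: ✗
call_id=17: ✗
call_id=18: ✗
call_id=19: ✗
call_id=20: ✗
call_id=21: ✗
call_id=22: ✗
a5_sum = 2365
—
[no_answer_sum: disposition = 'no_answer' OR wait_s < 430]
call_id=9: ✓ → 349
call_id=10: ✗
call_id=11: ✓ → 3504
call_id=12: ✓ → 668
call_id=13: ✓ → 648
call_id=14: ✗
call_id=15: ✓ → 398
call_id=16: ✓ → 73
call_id=17: ✓ → 3269
call_id=18: ✗
call_id=19: ✓ → 1137
call_id=20: ✓ → 709
call_id=21: ✗
call_id=22: ✓ → 1980
no_answer_sum = 349 + 3504 + 668 + 648 + 398 + 73 + 3269 + 1137 + 709 + 1980 = 12735
—
[callback_sum: disposition = 'callback' AND agent <> 'A4']
call_id=9: ✗
call_id=10: ✗
call_id=11: ✓ → 3504
call_id=12: ✗
call_id=13: ✗
call_id=14: ✗
call_id=15: ✗
call_id=16: ✗
call_id=17: ✗
call_id=18: ✗
call_id=19: ✗
call_id=20: ✗
call_id=21: ✗
call_id=22: ✗
callback_sum = 3504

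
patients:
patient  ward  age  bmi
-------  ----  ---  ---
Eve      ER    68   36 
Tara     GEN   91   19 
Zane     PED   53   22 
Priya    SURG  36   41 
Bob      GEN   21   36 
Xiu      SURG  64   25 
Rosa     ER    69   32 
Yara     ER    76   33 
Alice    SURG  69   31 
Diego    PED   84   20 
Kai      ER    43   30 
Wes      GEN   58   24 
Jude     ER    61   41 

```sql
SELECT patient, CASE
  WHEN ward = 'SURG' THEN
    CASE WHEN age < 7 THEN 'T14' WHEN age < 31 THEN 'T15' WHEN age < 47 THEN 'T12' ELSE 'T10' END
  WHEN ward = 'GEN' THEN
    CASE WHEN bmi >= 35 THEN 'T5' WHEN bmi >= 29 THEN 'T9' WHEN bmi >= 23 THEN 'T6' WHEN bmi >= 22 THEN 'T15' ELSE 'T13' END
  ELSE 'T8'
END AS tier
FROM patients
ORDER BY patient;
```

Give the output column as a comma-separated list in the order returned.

patient=Alice: ward='SURG' → inner[ELSE] → T10
patient=Bob: ward='GEN' → inner[bmi >= 35] → T5
patient=Diego: ward='PED' → outer ELSE → T8
patient=Eve: ward='ER' → outer ELSE → T8
patient=Jude: ward='ER' → outer ELSE → T8
patient=Kai: ward='ER' → outer ELSE → T8
patient=Priya: ward='SURG' → inner[age < 47] → T12
patient=Rosa: ward='ER' → outer ELSE → T8
patient=Tara: ward='GEN' → inner[ELSE] → T13
patient=Wes: ward='GEN' → inner[bmi >= 23] → T6
patient=Xiu: ward='SURG' → inner[ELSE] → T10
patient=Yara: ward='ER' → outer ELSE → T8
patient=Zane: ward='PED' → outer ELSE → T8

T10, T5, T8, T8, T8, T8, T12, T8, T13, T6, T10, T8, T8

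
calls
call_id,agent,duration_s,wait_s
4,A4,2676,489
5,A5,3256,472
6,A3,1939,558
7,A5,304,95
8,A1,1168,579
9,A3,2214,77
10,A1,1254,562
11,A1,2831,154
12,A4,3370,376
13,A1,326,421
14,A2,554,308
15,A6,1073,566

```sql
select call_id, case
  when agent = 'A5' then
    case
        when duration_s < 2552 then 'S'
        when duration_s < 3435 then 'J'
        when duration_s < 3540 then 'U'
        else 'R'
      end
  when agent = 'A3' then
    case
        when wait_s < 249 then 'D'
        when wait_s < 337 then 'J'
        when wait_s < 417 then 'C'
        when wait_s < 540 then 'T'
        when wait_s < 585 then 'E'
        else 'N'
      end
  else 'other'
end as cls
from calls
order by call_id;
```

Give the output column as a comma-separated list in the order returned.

other, J, E, S, other, D, other, other, other, other, other, other

call_id=4: agent='A4' → outer ELSE → other
call_id=5: agent='A5' → inner[duration_s < 3435] → J
call_id=6: agent='A3' → inner[wait_s < 585] → E
call_id=7: agent='A5' → inner[duration_s < 2552] → S
call_id=8: agent='A1' → outer ELSE → other
call_id=9: agent='A3' → inner[wait_s < 249] → D
call_id=10: agent='A1' → outer ELSE → other
call_id=11: agent='A1' → outer ELSE → other
call_id=12: agent='A4' → outer ELSE → other
call_id=13: agent='A1' → outer ELSE → other
call_id=14: agent='A2' → outer ELSE → other
call_id=15: agent='A6' → outer ELSE → other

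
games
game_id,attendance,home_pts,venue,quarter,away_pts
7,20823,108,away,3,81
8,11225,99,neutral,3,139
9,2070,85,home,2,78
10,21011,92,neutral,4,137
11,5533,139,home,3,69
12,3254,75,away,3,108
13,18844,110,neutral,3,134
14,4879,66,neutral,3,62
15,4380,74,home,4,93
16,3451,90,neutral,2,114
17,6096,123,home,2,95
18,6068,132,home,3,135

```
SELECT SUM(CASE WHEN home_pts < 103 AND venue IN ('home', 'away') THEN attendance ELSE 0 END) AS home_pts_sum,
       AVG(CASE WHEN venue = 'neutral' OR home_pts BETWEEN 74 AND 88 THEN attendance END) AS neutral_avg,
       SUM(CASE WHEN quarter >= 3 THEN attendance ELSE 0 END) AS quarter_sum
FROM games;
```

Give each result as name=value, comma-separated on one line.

home_pts_sum=9704, neutral_avg=8639.25, quarter_sum=96017

[home_pts_sum: home_pts < 103 AND venue IN ('home', 'away')]
game_id=7: ✗
game_id=8: ✗
game_id=9: ✓ → 2070
game_id=10: ✗
game_id=11: ✗
game_id=12: ✓ → 3254
game_id=13: ✗
game_id=14: ✗
game_id=15: ✓ → 4380
game_id=16: ✗
game_id=17: ✗
game_id=18: ✗
home_pts_sum = 2070 + 3254 + 4380 = 9704
—
[neutral_avg: venue = 'neutral' OR home_pts BETWEEN 74 AND 88]
game_id=7: ✗
game_id=8: ✓ → 11225
game_id=9: ✓ → 2070
game_id=10: ✓ → 21011
game_id=11: ✗
game_id=12: ✓ → 3254
game_id=13: ✓ → 18844
game_id=14: ✓ → 4879
game_id=15: ✓ → 4380
game_id=16: ✓ → 3451
game_id=17: ✗
game_id=18: ✗
neutral_avg = (11225 + 2070 + 21011 + 3254 + 18844 + 4879 + 4380 + 3451) / 8 = 8639.25
—
[quarter_sum: quarter >= 3]
game_id=7: ✓ → 20823
game_id=8: ✓ → 11225
game_id=9: ✗
game_id=10: ✓ → 21011
game_id=11: ✓ → 5533
game_id=12: ✓ → 3254
game_id=13: ✓ → 18844
game_id=14: ✓ → 4879
game_id=15: ✓ → 4380
game_id=16: ✗
game_id=17: ✗
game_id=18: ✓ → 6068
quarter_sum = 20823 + 11225 + 21011 + 5533 + 3254 + 18844 + 4879 + 4380 + 6068 = 96017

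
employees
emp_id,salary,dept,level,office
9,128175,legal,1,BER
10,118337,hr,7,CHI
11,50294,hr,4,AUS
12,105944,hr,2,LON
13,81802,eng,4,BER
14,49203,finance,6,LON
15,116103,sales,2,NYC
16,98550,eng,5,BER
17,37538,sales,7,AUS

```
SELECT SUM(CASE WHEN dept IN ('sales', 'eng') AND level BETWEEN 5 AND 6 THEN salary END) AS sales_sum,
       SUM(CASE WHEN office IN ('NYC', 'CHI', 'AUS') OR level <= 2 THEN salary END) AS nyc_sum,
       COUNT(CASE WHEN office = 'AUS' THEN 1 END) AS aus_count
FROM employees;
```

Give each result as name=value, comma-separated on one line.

[sales_sum: dept IN ('sales', 'eng') AND level BETWEEN 5 AND 6]
emp_id=9: ✗
emp_id=10: ✗
emp_id=11: ✗
emp_id=12: ✗
emp_id=13: ✗
emp_id=14: ✗
emp_id=15: ✗
emp_id=16: ✓ → 98550
emp_id=17: ✗
sales_sum = 98550
—
[nyc_sum: office IN ('NYC', 'CHI', 'AUS') OR level <= 2]
emp_id=9: ✓ → 128175
emp_id=10: ✓ → 118337
emp_id=11: ✓ → 50294
emp_id=12: ✓ → 105944
emp_id=13: ✗
emp_id=14: ✗
emp_id=15: ✓ → 116103
emp_id=16: ✗
emp_id=17: ✓ → 37538
nyc_sum = 128175 + 118337 + 50294 + 105944 + 116103 + 37538 = 556391
—
[aus_count: office = 'AUS']
emp_id=9: ✗
emp_id=10: ✗
emp_id=11: ✓ → 1
emp_id=12: ✗
emp_id=13: ✗
emp_id=14: ✗
emp_id=15: ✗
emp_id=16: ✗
emp_id=17: ✓ → 1
aus_count = COUNT(1, 1) = 2

sales_sum=98550, nyc_sum=556391, aus_count=2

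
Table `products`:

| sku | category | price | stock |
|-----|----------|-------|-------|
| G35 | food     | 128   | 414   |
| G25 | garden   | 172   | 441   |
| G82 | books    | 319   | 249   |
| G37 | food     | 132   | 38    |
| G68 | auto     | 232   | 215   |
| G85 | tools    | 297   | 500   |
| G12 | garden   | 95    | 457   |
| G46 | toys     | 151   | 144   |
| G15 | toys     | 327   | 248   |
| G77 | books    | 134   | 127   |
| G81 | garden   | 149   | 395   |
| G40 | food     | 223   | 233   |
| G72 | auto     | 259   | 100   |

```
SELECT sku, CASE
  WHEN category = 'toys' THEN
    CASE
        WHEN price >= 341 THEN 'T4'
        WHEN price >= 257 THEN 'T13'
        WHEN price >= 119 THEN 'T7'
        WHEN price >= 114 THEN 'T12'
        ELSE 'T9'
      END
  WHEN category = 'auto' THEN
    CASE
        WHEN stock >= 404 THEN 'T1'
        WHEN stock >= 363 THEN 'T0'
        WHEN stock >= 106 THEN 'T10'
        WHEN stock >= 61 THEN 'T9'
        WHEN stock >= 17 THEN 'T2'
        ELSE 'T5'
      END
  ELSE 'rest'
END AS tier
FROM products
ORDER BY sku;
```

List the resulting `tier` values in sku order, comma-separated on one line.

sku=G12: category='garden' → outer ELSE → rest
sku=G15: category='toys' → inner[price >= 257] → T13
sku=G25: category='garden' → outer ELSE → rest
sku=G35: category='food' → outer ELSE → rest
sku=G37: category='food' → outer ELSE → rest
sku=G40: category='food' → outer ELSE → rest
sku=G46: category='toys' → inner[price >= 119] → T7
sku=G68: category='auto' → inner[stock >= 106] → T10
sku=G72: category='auto' → inner[stock >= 61] → T9
sku=G77: category='books' → outer ELSE → rest
sku=G81: category='garden' → outer ELSE → rest
sku=G82: category='books' → outer ELSE → rest
sku=G85: category='tools' → outer ELSE → rest

rest, T13, rest, rest, rest, rest, T7, T10, T9, rest, rest, rest, rest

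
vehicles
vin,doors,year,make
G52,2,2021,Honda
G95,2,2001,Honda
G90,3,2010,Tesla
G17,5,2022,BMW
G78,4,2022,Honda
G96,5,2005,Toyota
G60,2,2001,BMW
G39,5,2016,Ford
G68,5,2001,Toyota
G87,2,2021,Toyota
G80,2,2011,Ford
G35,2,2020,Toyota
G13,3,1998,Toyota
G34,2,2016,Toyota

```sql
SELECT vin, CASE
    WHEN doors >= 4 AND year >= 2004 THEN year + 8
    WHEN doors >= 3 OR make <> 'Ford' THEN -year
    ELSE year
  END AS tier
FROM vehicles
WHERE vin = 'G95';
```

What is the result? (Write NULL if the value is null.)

vin = G95: doors=2, year=2001, make=Honda.
doors >= 4 AND year >= 2004 → false
doors >= 3 OR make <> 'Ford' → true → -2001

-2001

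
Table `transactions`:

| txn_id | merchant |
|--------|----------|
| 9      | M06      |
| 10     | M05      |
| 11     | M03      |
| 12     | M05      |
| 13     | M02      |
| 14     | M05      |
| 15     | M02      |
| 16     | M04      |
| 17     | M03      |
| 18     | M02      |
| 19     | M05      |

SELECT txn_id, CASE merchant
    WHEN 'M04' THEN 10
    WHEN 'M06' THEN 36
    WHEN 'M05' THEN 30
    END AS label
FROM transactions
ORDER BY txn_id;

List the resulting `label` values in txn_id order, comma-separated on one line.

txn_id=9: merchant='M06' → 36
txn_id=10: merchant='M05' → 30
txn_id=11: (no match → NULL) → NULL
txn_id=12: merchant='M05' → 30
txn_id=13: (no match → NULL) → NULL
txn_id=14: merchant='M05' → 30
txn_id=15: (no match → NULL) → NULL
txn_id=16: merchant='M04' → 10
txn_id=17: (no match → NULL) → NULL
txn_id=18: (no match → NULL) → NULL
txn_id=19: merchant='M05' → 30

36, 30, NULL, 30, NULL, 30, NULL, 10, NULL, NULL, 30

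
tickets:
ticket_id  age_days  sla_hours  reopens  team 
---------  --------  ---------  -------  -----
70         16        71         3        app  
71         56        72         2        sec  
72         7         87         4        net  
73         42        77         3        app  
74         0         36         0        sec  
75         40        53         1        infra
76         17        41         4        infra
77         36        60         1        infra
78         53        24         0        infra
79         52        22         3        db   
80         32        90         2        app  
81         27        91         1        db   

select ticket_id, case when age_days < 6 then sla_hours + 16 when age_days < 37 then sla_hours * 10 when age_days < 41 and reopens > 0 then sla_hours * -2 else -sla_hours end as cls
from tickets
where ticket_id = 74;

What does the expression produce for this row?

52

ticket_id = 74: age_days=0, sla_hours=36, reopens=0, team=sec.
age_days < 6 → true → 52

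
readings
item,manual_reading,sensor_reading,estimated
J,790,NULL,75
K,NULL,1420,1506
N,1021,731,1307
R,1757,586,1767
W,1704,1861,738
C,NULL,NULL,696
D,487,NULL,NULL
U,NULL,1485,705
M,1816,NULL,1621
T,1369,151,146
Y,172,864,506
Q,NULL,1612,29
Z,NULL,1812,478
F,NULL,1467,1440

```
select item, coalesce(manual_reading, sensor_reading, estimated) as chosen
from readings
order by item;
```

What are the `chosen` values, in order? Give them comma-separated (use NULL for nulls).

item=C: manual_reading=NULL, sensor_reading=NULL, estimated=696 → 696
item=D: manual_reading=487 → 487
item=F: manual_reading=NULL, sensor_reading=1467 → 1467
item=J: manual_reading=790 → 790
item=K: manual_reading=NULL, sensor_reading=1420 → 1420
item=M: manual_reading=1816 → 1816
item=N: manual_reading=1021 → 1021
item=Q: manual_reading=NULL, sensor_reading=1612 → 1612
item=R: manual_reading=1757 → 1757
item=T: manual_reading=1369 → 1369
item=U: manual_reading=NULL, sensor_reading=1485 → 1485
item=W: manual_reading=1704 → 1704
item=Y: manual_reading=172 → 172
item=Z: manual_reading=NULL, sensor_reading=1812 → 1812

696, 487, 1467, 790, 1420, 1816, 1021, 1612, 1757, 1369, 1485, 1704, 172, 1812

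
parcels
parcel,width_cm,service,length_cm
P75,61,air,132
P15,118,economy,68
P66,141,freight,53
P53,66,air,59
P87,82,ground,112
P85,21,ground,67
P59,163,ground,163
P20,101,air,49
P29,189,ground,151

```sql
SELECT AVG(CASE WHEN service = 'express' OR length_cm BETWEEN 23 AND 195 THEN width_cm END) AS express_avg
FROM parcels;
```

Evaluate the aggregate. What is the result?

parcel=P75: ✓ → 61
parcel=P15: ✓ → 118
parcel=P66: ✓ → 141
parcel=P53: ✓ → 66
parcel=P87: ✓ → 82
parcel=P85: ✓ → 21
parcel=P59: ✓ → 163
parcel=P20: ✓ → 101
parcel=P29: ✓ → 189
express_avg = (61 + 118 + 141 + 66 + 82 + 21 + 163 + 101 + 189) / 9 = 104.6666666667

104.6666666667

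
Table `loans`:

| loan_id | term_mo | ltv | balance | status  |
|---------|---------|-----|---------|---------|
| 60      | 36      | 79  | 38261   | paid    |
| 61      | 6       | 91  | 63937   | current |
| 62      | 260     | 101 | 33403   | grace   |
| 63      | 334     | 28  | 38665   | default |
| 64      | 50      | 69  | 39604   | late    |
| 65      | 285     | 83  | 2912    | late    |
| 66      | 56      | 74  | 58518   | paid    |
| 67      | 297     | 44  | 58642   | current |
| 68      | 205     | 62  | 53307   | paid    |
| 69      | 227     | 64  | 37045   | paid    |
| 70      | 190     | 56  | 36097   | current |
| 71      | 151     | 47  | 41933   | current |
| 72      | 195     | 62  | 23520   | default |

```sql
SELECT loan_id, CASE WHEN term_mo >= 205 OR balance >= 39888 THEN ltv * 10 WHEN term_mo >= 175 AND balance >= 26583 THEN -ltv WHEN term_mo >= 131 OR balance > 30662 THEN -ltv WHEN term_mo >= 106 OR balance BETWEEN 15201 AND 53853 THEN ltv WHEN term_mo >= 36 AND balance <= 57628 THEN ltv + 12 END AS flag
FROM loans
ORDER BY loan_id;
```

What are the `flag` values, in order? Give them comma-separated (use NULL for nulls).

-79, 910, 1010, 280, -69, 830, 740, 440, 620, 640, -56, 470, -62

loan_id=60: term_mo >= 131 OR balance > 30662 → -79
loan_id=61: term_mo >= 205 OR balance >= 39888 → 910
loan_id=62: term_mo >= 205 OR balance >= 39888 → 1010
loan_id=63: term_mo >= 205 OR balance >= 39888 → 280
loan_id=64: term_mo >= 131 OR balance > 30662 → -69
loan_id=65: term_mo >= 205 OR balance >= 39888 → 830
loan_id=66: term_mo >= 205 OR balance >= 39888 → 740
loan_id=67: term_mo >= 205 OR balance >= 39888 → 440
loan_id=68: term_mo >= 205 OR balance >= 39888 → 620
loan_id=69: term_mo >= 205 OR balance >= 39888 → 640
loan_id=70: term_mo >= 175 AND balance >= 26583 → -56
loan_id=71: term_mo >= 205 OR balance >= 39888 → 470
loan_id=72: term_mo >= 131 OR balance > 30662 → -62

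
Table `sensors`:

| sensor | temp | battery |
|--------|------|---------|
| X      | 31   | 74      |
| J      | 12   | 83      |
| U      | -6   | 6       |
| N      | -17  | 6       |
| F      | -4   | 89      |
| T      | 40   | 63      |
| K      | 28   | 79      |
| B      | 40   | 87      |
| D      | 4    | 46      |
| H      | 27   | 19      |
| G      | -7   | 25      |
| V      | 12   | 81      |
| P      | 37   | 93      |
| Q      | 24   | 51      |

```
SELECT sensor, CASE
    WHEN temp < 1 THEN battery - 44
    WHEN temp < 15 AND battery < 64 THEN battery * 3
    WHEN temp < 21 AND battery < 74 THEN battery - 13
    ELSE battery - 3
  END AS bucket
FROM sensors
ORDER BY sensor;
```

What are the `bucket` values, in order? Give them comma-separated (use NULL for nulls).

sensor=B: ELSE → 84
sensor=D: temp < 15 AND battery < 64 → 138
sensor=F: temp < 1 → 45
sensor=G: temp < 1 → -19
sensor=H: ELSE → 16
sensor=J: ELSE → 80
sensor=K: ELSE → 76
sensor=N: temp < 1 → -38
sensor=P: ELSE → 90
sensor=Q: ELSE → 48
sensor=T: ELSE → 60
sensor=U: temp < 1 → -38
sensor=V: ELSE → 78
sensor=X: ELSE → 71

84, 138, 45, -19, 16, 80, 76, -38, 90, 48, 60, -38, 78, 71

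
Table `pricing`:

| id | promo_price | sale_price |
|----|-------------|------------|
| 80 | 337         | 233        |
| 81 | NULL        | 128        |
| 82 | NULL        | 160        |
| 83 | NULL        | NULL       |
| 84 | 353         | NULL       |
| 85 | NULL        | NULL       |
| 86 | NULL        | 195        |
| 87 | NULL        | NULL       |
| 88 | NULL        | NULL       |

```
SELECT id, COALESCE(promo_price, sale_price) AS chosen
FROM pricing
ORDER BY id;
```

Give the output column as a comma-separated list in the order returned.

id=80: promo_price=337 → 337
id=81: promo_price=NULL, sale_price=128 → 128
id=82: promo_price=NULL, sale_price=160 → 160
id=83: promo_price=NULL, sale_price=NULL (all NULL) → NULL
id=84: promo_price=353 → 353
id=85: promo_price=NULL, sale_price=NULL (all NULL) → NULL
id=86: promo_price=NULL, sale_price=195 → 195
id=87: promo_price=NULL, sale_price=NULL (all NULL) → NULL
id=88: promo_price=NULL, sale_price=NULL (all NULL) → NULL

337, 128, 160, NULL, 353, NULL, 195, NULL, NULL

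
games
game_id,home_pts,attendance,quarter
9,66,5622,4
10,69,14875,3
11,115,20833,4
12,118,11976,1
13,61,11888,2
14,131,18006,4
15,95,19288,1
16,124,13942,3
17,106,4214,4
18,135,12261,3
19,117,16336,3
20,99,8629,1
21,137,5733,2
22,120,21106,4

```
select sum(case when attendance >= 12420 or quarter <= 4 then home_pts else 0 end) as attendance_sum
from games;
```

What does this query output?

1493

game_id=9: ✓ → 66
game_id=10: ✓ → 69
game_id=11: ✓ → 115
game_id=12: ✓ → 118
game_id=13: ✓ → 61
game_id=14: ✓ → 131
game_id=15: ✓ → 95
game_id=16: ✓ → 124
game_id=17: ✓ → 106
game_id=18: ✓ → 135
game_id=19: ✓ → 117
game_id=20: ✓ → 99
game_id=21: ✓ → 137
game_id=22: ✓ → 120
attendance_sum = 66 + 69 + 115 + 118 + 61 + 131 + 95 + 124 + 106 + 135 + 117 + 99 + 137 + 120 = 1493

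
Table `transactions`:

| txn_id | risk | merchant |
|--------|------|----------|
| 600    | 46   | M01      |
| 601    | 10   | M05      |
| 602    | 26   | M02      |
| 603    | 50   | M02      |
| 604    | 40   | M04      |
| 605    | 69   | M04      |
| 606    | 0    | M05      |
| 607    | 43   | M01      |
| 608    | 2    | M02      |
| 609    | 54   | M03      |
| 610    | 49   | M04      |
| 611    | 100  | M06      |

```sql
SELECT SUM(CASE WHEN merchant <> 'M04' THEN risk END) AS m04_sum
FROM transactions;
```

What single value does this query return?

331

txn_id=600: ✓ → 46
txn_id=601: ✓ → 10
txn_id=602: ✓ → 26
txn_id=603: ✓ → 50
txn_id=604: ✗
txn_id=605: ✗
txn_id=606: ✓ → 0
txn_id=607: ✓ → 43
txn_id=608: ✓ → 2
txn_id=609: ✓ → 54
txn_id=610: ✗
txn_id=611: ✓ → 100
m04_sum = 46 + 10 + 26 + 50 + 43 + 2 + 54 + 100 = 331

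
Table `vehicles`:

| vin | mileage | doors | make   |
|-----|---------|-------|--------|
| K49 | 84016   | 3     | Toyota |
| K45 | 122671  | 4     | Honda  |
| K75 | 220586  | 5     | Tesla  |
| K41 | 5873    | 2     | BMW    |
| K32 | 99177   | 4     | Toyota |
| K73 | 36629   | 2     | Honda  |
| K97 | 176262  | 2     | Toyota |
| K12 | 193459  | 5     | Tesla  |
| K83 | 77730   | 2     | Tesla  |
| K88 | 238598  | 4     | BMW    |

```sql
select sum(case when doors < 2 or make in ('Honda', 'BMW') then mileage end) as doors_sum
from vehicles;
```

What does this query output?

403771

vin=K49: ✗
vin=K45: ✓ → 122671
vin=K75: ✗
vin=K41: ✓ → 5873
vin=K32: ✗
vin=K73: ✓ → 36629
vin=K97: ✗
vin=K12: ✗
vin=K83: ✗
vin=K88: ✓ → 238598
doors_sum = 122671 + 5873 + 36629 + 238598 = 403771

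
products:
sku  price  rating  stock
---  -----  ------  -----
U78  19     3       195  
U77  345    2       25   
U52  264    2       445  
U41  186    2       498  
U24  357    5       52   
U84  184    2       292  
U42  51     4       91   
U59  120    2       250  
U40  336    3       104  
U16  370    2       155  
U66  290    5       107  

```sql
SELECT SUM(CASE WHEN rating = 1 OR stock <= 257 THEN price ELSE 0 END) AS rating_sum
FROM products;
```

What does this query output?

1888

sku=U78: ✓ → 19
sku=U77: ✓ → 345
sku=U52: ✗
sku=U41: ✗
sku=U24: ✓ → 357
sku=U84: ✗
sku=U42: ✓ → 51
sku=U59: ✓ → 120
sku=U40: ✓ → 336
sku=U16: ✓ → 370
sku=U66: ✓ → 290
rating_sum = 19 + 345 + 357 + 51 + 120 + 336 + 370 + 290 = 1888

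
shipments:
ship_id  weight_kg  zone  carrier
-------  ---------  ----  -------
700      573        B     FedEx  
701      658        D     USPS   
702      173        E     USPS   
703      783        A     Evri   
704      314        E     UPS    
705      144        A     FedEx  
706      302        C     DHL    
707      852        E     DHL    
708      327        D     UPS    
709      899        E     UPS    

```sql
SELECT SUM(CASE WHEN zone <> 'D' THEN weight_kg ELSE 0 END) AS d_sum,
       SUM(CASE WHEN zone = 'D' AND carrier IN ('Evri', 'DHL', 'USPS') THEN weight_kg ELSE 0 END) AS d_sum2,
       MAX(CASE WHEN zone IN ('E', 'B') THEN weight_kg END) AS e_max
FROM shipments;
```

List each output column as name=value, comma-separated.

d_sum=4040, d_sum2=658, e_max=899

[d_sum: zone <> 'D']
ship_id=700: ✓ → 573
ship_id=701: ✗
ship_id=702: ✓ → 173
ship_id=703: ✓ → 783
ship_id=704: ✓ → 314
ship_id=705: ✓ → 144
ship_id=706: ✓ → 302
ship_id=707: ✓ → 852
ship_id=708: ✗
ship_id=709: ✓ → 899
d_sum = 573 + 173 + 783 + 314 + 144 + 302 + 852 + 899 = 4040
—
[d_sum2: zone = 'D' AND carrier IN ('Evri', 'DHL', 'USPS')]
ship_id=700: ✗
ship_id=701: ✓ → 658
ship_id=702: ✗
ship_id=703: ✗
ship_id=704: ✗
ship_id=705: ✗
ship_id=706: ✗
ship_id=707: ✗
ship_id=708: ✗
ship_id=709: ✗
d_sum2 = 658
—
[e_max: zone IN ('E', 'B')]
ship_id=700: ✓ → 573
ship_id=701: ✗
ship_id=702: ✓ → 173
ship_id=703: ✗
ship_id=704: ✓ → 314
ship_id=705: ✗
ship_id=706: ✗
ship_id=707: ✓ → 852
ship_id=708: ✗
ship_id=709: ✓ → 899
e_max = MAX(573, 173, 314, 852, 899) = 899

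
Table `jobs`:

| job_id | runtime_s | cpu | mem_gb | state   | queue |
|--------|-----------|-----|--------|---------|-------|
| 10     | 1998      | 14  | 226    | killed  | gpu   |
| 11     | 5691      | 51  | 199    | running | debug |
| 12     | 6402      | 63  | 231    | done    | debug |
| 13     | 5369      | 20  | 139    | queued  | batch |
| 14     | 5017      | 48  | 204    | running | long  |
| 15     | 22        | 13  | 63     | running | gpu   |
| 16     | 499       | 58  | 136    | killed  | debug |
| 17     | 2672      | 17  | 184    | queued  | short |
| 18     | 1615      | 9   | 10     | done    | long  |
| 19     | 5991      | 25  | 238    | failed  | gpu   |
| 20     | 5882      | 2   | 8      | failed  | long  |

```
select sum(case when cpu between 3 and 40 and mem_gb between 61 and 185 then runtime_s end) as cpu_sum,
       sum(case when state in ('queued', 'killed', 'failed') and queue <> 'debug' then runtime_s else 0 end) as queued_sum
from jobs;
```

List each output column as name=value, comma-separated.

cpu_sum=8063, queued_sum=21912

[cpu_sum: cpu between 3 and 40 and mem_gb between 61 and 185]
job_id=10: ✗
job_id=11: ✗
job_id=12: ✗
job_id=13: ✓ → 5369
job_id=14: ✗
job_id=15: ✓ → 22
job_id=16: ✗
job_id=17: ✓ → 2672
job_id=18: ✗
job_id=19: ✗
job_id=20: ✗
cpu_sum = 5369 + 22 + 2672 = 8063
—
[queued_sum: state in ('queued', 'killed', 'failed') and queue <> 'debug']
job_id=10: ✓ → 1998
job_id=11: ✗
job_id=12: ✗
job_id=13: ✓ → 5369
job_id=14: ✗
job_id=15: ✗
job_id=16: ✗
job_id=17: ✓ → 2672
job_id=18: ✗
job_id=19: ✓ → 5991
job_id=20: ✓ → 5882
queued_sum = 1998 + 5369 + 2672 + 5991 + 5882 = 21912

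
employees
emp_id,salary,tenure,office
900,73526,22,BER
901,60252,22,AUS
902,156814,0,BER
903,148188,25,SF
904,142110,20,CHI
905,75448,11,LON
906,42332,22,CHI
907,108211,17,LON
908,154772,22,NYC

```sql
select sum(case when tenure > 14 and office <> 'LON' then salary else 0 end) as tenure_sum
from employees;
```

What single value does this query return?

621180

emp_id=900: ✓ → 73526
emp_id=901: ✓ → 60252
emp_id=902: ✗
emp_id=903: ✓ → 148188
emp_id=904: ✓ → 142110
emp_id=905: ✗
emp_id=906: ✓ → 42332
emp_id=907: ✗
emp_id=908: ✓ → 154772
tenure_sum = 73526 + 60252 + 148188 + 142110 + 42332 + 154772 = 621180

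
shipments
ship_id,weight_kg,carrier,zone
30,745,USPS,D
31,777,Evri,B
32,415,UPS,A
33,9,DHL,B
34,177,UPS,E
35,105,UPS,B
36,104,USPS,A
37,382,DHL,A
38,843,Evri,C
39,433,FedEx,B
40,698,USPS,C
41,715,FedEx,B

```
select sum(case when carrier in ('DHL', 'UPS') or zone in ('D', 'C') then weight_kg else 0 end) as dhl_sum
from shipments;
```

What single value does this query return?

ship_id=30: ✓ → 745
ship_id=31: ✗
ship_id=32: ✓ → 415
ship_id=33: ✓ → 9
ship_id=34: ✓ → 177
ship_id=35: ✓ → 105
ship_id=36: ✗
ship_id=37: ✓ → 382
ship_id=38: ✓ → 843
ship_id=39: ✗
ship_id=40: ✓ → 698
ship_id=41: ✗
dhl_sum = 745 + 415 + 9 + 177 + 105 + 382 + 843 + 698 = 3374

3374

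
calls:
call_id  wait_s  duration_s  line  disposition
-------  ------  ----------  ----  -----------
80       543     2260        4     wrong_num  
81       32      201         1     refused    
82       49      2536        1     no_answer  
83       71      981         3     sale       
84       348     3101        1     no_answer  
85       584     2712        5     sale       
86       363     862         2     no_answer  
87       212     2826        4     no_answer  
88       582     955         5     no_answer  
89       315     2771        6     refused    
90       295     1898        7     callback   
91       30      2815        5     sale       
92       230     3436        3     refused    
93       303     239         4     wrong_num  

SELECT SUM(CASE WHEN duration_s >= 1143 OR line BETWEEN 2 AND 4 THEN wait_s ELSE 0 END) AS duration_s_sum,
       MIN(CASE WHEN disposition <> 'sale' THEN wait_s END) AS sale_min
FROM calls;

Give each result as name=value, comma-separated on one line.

[duration_s_sum: duration_s >= 1143 OR line BETWEEN 2 AND 4]
call_id=80: ✓ → 543
call_id=81: ✗
call_id=82: ✓ → 49
call_id=83: ✓ → 71
call_id=84: ✓ → 348
call_id=85: ✓ → 584
call_id=86: ✓ → 363
call_id=87: ✓ → 212
call_id=88: ✗
call_id=89: ✓ → 315
call_id=90: ✓ → 295
call_id=91: ✓ → 30
call_id=92: ✓ → 230
call_id=93: ✓ → 303
duration_s_sum = 543 + 49 + 71 + 348 + 584 + 363 + 212 + 315 + 295 + 30 + 230 + 303 = 3343
—
[sale_min: disposition <> 'sale']
call_id=80: ✓ → 543
call_id=81: ✓ → 32
call_id=82: ✓ → 49
call_id=83: ✗
call_id=84: ✓ → 348
call_id=85: ✗
call_id=86: ✓ → 363
call_id=87: ✓ → 212
call_id=88: ✓ → 582
call_id=89: ✓ → 315
call_id=90: ✓ → 295
call_id=91: ✗
call_id=92: ✓ → 230
call_id=93: ✓ → 303
sale_min = MIN(543, 32, 49, 348, 363, 212, 582, 315, 295, 230, 303) = 32

duration_s_sum=3343, sale_min=32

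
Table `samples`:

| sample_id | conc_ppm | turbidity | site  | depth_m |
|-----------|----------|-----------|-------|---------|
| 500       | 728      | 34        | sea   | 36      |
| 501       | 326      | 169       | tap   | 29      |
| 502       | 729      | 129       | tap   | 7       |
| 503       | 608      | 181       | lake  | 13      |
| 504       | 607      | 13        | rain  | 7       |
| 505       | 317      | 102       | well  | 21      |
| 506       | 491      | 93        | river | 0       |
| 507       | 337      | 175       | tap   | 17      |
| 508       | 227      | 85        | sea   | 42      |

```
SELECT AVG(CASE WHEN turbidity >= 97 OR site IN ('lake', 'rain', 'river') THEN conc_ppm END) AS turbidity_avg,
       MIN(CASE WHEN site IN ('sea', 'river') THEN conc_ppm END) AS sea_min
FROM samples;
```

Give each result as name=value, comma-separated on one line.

[turbidity_avg: turbidity >= 97 OR site IN ('lake', 'rain', 'river')]
sample_id=500: ✗
sample_id=501: ✓ → 326
sample_id=502: ✓ → 729
sample_id=503: ✓ → 608
sample_id=504: ✓ → 607
sample_id=505: ✓ → 317
sample_id=506: ✓ → 491
sample_id=507: ✓ → 337
sample_id=508: ✗
turbidity_avg = (326 + 729 + 608 + 607 + 317 + 491 + 337) / 7 = 487.8571428571
—
[sea_min: site IN ('sea', 'river')]
sample_id=500: ✓ → 728
sample_id=501: ✗
sample_id=502: ✗
sample_id=503: ✗
sample_id=504: ✗
sample_id=505: ✗
sample_id=506: ✓ → 491
sample_id=507: ✗
sample_id=508: ✓ → 227
sea_min = MIN(728, 491, 227) = 227

turbidity_avg=487.8571428571, sea_min=227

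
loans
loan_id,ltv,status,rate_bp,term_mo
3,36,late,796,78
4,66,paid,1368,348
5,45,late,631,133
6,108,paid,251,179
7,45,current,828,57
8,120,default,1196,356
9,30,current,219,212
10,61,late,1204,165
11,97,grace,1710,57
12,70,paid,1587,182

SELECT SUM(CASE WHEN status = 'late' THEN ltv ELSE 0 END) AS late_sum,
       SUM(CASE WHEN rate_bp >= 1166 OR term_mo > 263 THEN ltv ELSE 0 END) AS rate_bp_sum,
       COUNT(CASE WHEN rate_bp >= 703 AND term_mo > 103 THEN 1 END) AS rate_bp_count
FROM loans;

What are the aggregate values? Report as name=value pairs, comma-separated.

[late_sum: status = 'late']
loan_id=3: ✓ → 36
loan_id=4: ✗
loan_id=5: ✓ → 45
loan_id=6: ✗
loan_id=7: ✗
loan_id=8: ✗
loan_id=9: ✗
loan_id=10: ✓ → 61
loan_id=11: ✗
loan_id=12: ✗
late_sum = 36 + 45 + 61 = 142
—
[rate_bp_sum: rate_bp >= 1166 OR term_mo > 263]
loan_id=3: ✗
loan_id=4: ✓ → 66
loan_id=5: ✗
loan_id=6: ✗
loan_id=7: ✗
loan_id=8: ✓ → 120
loan_id=9: ✗
loan_id=10: ✓ → 61
loan_id=11: ✓ → 97
loan_id=12: ✓ → 70
rate_bp_sum = 66 + 120 + 61 + 97 + 70 = 414
—
[rate_bp_count: rate_bp >= 703 AND term_mo > 103]
loan_id=3: ✗
loan_id=4: ✓ → 1
loan_id=5: ✗
loan_id=6: ✗
loan_id=7: ✗
loan_id=8: ✓ → 1
loan_id=9: ✗
loan_id=10: ✓ → 1
loan_id=11: ✗
loan_id=12: ✓ → 1
rate_bp_count = COUNT(1, 1, 1, 1) = 4

late_sum=142, rate_bp_sum=414, rate_bp_count=4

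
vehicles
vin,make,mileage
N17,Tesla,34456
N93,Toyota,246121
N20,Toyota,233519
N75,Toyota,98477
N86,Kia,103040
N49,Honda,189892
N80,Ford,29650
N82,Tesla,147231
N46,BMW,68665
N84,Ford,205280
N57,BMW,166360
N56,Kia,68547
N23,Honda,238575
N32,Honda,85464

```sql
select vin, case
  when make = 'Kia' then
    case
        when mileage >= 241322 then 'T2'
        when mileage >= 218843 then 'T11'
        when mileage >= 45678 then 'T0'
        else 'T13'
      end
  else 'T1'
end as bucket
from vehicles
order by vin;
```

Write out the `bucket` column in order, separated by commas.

vin=N17: make='Tesla' → outer ELSE → T1
vin=N20: make='Toyota' → outer ELSE → T1
vin=N23: make='Honda' → outer ELSE → T1
vin=N32: make='Honda' → outer ELSE → T1
vin=N46: make='BMW' → outer ELSE → T1
vin=N49: make='Honda' → outer ELSE → T1
vin=N56: make='Kia' → inner[mileage >= 45678] → T0
vin=N57: make='BMW' → outer ELSE → T1
vin=N75: make='Toyota' → outer ELSE → T1
vin=N80: make='Ford' → outer ELSE → T1
vin=N82: make='Tesla' → outer ELSE → T1
vin=N84: make='Ford' → outer ELSE → T1
vin=N86: make='Kia' → inner[mileage >= 45678] → T0
vin=N93: make='Toyota' → outer ELSE → T1

T1, T1, T1, T1, T1, T1, T0, T1, T1, T1, T1, T1, T0, T1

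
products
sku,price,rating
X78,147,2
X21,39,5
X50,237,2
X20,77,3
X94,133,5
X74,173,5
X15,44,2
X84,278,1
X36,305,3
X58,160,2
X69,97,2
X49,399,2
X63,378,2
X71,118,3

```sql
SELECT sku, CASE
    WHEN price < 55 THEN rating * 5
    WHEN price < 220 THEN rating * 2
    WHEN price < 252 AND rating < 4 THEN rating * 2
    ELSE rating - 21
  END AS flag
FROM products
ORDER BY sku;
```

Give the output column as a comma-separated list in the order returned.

sku=X15: price < 55 → 10
sku=X20: price < 220 → 6
sku=X21: price < 55 → 25
sku=X36: ELSE → -18
sku=X49: ELSE → -19
sku=X50: price < 252 AND rating < 4 → 4
sku=X58: price < 220 → 4
sku=X63: ELSE → -19
sku=X69: price < 220 → 4
sku=X71: price < 220 → 6
sku=X74: price < 220 → 10
sku=X78: price < 220 → 4
sku=X84: ELSE → -20
sku=X94: price < 220 → 10

10, 6, 25, -18, -19, 4, 4, -19, 4, 6, 10, 4, -20, 10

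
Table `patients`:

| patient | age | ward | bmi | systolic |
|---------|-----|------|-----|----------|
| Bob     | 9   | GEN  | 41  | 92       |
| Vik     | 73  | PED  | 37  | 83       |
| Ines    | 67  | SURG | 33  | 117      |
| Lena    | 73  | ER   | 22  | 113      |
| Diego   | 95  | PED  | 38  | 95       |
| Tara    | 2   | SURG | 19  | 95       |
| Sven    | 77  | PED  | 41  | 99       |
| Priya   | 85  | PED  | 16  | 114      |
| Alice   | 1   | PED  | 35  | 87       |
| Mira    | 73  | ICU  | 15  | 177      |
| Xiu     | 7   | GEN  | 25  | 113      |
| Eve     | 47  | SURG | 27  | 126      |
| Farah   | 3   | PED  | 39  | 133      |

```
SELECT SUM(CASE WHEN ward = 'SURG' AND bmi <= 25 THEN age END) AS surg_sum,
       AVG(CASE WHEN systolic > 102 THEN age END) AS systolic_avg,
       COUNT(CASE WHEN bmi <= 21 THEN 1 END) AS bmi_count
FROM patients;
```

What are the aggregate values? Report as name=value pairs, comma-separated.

[surg_sum: ward = 'SURG' AND bmi <= 25]
patient=Bob: ✗
patient=Vik: ✗
patient=Ines: ✗
patient=Lena: ✗
patient=Diego: ✗
patient=Tara: ✓ → 2
patient=Sven: ✗
patient=Priya: ✗
patient=Alice: ✗
patient=Mira: ✗
patient=Xiu: ✗
patient=Eve: ✗
patient=Farah: ✗
surg_sum = 2
—
[systolic_avg: systolic > 102]
patient=Bob: ✗
patient=Vik: ✗
patient=Ines: ✓ → 67
patient=Lena: ✓ → 73
patient=Diego: ✗
patient=Tara: ✗
patient=Sven: ✗
patient=Priya: ✓ → 85
patient=Alice: ✗
patient=Mira: ✓ → 73
patient=Xiu: ✓ → 7
patient=Eve: ✓ → 47
patient=Farah: ✓ → 3
systolic_avg = (67 + 73 + 85 + 73 + 7 + 47 + 3) / 7 = 50.7142857143
—
[bmi_count: bmi <= 21]
patient=Bob: ✗
patient=Vik: ✗
patient=Ines: ✗
patient=Lena: ✗
patient=Diego: ✗
patient=Tara: ✓ → 1
patient=Sven: ✗
patient=Priya: ✓ → 1
patient=Alice: ✗
patient=Mira: ✓ → 1
patient=Xiu: ✗
patient=Eve: ✗
patient=Farah: ✗
bmi_count = COUNT(1, 1, 1) = 3

surg_sum=2, systolic_avg=50.7142857143, bmi_count=3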